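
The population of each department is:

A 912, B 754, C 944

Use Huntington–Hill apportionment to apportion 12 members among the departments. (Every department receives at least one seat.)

With divisor 214: modified quotas A 4.262, B 3.523, C 4.411.
Geometric-mean thresholds: A √(4·5)=4.472, B √(3·4)=3.464, C √(4·5)=4.472.
Each quota rounded against its threshold gives A 4, B 4, C 4 (total 12).

A 4, B 4, C 4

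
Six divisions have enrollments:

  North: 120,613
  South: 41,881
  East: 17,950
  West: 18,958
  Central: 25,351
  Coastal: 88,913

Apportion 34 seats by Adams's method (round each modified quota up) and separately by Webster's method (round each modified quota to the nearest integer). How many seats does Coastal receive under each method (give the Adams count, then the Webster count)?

9 and 10

Adams: North 13, South 5, East 2, West 2, Central 3, Coastal 9.
Webster: North 13, South 4, East 2, West 2, Central 3, Coastal 10.
Coastal gets 9 under Adams and 10 under Webster.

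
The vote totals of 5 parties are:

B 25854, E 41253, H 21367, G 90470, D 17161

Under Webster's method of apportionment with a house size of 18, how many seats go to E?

4

Standard divisor 196105/18 ≈ 10894.722; standard quotas: B 2.373, E 3.787, H 1.961, G 8.304, D 1.575.
Rounding to the nearest integer gives B 2, E 4, H 2, G 8, D 2 — total 18, matching the house size, so no adjustment is needed.
E receives 4.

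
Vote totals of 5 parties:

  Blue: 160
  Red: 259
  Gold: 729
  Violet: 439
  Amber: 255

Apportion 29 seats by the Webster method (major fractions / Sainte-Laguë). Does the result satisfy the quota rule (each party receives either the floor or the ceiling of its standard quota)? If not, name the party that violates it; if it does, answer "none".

none

Standard quotas: Blue 2.519, Red 4.078, Gold 11.477, Violet 6.912, Amber 4.015.
Webster allocation: Blue 3, Red 4, Gold 11, Violet 7, Amber 4.
Every allocation lies between the lower and upper quota.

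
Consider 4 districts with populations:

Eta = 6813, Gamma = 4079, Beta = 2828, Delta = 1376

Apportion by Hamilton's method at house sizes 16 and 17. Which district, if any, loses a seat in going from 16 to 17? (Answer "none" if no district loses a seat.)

Delta

At 16 seats: Eta 7, Gamma 4, Beta 3, Delta 2.
At 17 seats: Eta 8, Gamma 5, Beta 3, Delta 1.
Delta drops from 2 to 1.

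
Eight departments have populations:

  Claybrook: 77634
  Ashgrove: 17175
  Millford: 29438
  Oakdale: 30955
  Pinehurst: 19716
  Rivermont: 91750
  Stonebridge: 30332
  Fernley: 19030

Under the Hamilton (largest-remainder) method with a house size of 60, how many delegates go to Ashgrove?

3

The standard divisor is 316030/60 ≈ 5267.167.
Standard quotas: Claybrook 14.7392, Ashgrove 3.2608, Millford 5.5890, Oakdale 5.8770, Pinehurst 3.7432, Rivermont 17.4192, Stonebridge 5.7587, Fernley 3.6129.
Lower quotas: Claybrook 14, Ashgrove 3, Millford 5, Oakdale 5, Pinehurst 3, Rivermont 17, Stonebridge 5, Fernley 3 (sum 55, leaving 5 seats).
Remainders in descending order: Oakdale 0.8770, Stonebridge 0.7587, Pinehurst 0.7432, Claybrook 0.7392, Fernley 0.6129, Millford 0.5890, Rivermont 0.4192, Ashgrove 0.2608.
The surplus seats go to Oakdale, Stonebridge, Pinehurst, Claybrook, Fernley.
Ashgrove receives 3.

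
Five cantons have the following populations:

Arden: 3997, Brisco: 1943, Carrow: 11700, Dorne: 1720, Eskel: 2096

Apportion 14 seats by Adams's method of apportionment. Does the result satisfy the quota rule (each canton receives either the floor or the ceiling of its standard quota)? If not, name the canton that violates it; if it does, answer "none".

Standard quotas: Arden 2.608, Brisco 1.268, Carrow 7.634, Dorne 1.122, Eskel 1.368.
Adams allocation: Arden 3, Brisco 1, Carrow 7, Dorne 1, Eskel 2.
Every allocation lies between the lower and upper quota.

none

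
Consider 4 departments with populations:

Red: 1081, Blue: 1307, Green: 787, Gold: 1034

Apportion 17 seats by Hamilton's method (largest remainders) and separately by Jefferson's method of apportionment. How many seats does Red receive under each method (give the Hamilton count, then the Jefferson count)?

5 and 4

Hamilton: Red 5, Blue 5, Green 3, Gold 4.
Jefferson: Red 4, Blue 6, Green 3, Gold 4.
Red gets 5 under Hamilton and 4 under Jefferson.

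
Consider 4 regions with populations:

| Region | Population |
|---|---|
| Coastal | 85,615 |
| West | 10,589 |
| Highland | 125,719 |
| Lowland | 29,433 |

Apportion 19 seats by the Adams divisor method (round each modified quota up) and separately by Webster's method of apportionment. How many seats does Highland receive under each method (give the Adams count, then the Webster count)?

9 and 10

Adams: Coastal 6, West 1, Highland 9, Lowland 3.
Webster: Coastal 6, West 1, Highland 10, Lowland 2.
Highland gets 9 under Adams and 10 under Webster.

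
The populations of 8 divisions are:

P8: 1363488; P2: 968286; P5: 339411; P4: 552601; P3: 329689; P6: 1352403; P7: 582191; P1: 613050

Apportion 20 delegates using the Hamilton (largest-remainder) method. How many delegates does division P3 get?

1

The standard divisor is 6101119/20 ≈ 305055.95.
Standard quotas: P8 4.4696, P2 3.1741, P5 1.1126, P4 1.8115, P3 1.0807, P6 4.4333, P7 1.9085, P1 2.0096.
Lower quotas: P8 4, P2 3, P5 1, P4 1, P3 1, P6 4, P7 1, P1 2 (sum 17, leaving 3 seats).
Remainders in descending order: P7 0.9085, P4 0.8115, P8 0.4696, P6 0.4333, P2 0.1741, P5 0.1126, P3 0.0807, P1 0.0096.
The surplus seats go to P7, P4, P8.
P3 receives 1.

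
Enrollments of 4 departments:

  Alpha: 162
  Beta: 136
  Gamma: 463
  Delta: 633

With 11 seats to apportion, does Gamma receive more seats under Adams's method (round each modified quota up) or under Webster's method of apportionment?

Adams: Alpha 2, Beta 1, Gamma 3, Delta 5.
Webster: Alpha 1, Beta 1, Gamma 4, Delta 5.
Gamma gets 3 under Adams and 4 under Webster.

Webster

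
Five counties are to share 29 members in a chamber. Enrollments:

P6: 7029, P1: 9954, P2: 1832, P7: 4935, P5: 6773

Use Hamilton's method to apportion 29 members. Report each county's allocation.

The standard divisor is 30523/29 ≈ 1052.517.
Standard quotas: P6 6.6783, P1 9.4573, P2 1.7406, P7 4.6888, P5 6.4350.
Lower quotas: P6 6, P1 9, P2 1, P7 4, P5 6 (sum 26, leaving 3 seats).
Remainders in descending order: P2 0.7406, P7 0.6888, P6 0.6783, P1 0.4573, P5 0.4350.
Largest remainders: P2, P7, P6 receive the extra seats.

P6=7, P1=9, P2=2, P7=5, P5=6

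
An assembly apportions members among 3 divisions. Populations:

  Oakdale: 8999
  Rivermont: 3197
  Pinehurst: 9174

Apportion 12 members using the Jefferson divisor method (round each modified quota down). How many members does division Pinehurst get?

5

Standard divisor 21370/12 ≈ 1780.833; standard quotas: Oakdale 5.053, Rivermont 1.795, Pinehurst 5.152.
Rounding down gives 5, 1, 5 = 11 seats, so the divisor must be adjusted.
With modified divisor 1560: modified quotas Oakdale 5.769, Rivermont 2.049, Pinehurst 5.881.
Rounding down: Oakdale 5, Rivermont 2, Pinehurst 5 (total 12).
Pinehurst receives 5.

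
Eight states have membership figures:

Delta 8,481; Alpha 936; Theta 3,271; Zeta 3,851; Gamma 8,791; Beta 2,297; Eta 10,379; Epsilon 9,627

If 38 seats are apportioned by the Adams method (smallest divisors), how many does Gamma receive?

7

Standard divisor 47633/38 ≈ 1253.5; standard quotas: Delta 6.766, Alpha 0.747, Theta 2.609, Zeta 3.072, Gamma 7.013, Beta 1.832, Eta 8.280, Epsilon 7.680.
Rounding up gives 7, 1, 3, 4, 8, 2, 9, 8 = 42 seats, so the divisor must be adjusted.
With modified divisor 1400: modified quotas Delta 6.058, Alpha 0.669, Theta 2.336, Zeta 2.751, Gamma 6.279, Beta 1.641, Eta 7.414, Epsilon 6.876.
Rounding up: Delta 7, Alpha 1, Theta 3, Zeta 3, Gamma 7, Beta 2, Eta 8, Epsilon 7 (total 38).
Gamma receives 7.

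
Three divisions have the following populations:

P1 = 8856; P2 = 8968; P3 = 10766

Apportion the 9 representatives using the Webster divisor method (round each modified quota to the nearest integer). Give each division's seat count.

P1: 3, P2: 3, P3: 3

Standard divisor 28590/9 ≈ 3176.667; standard quotas: P1 2.788, P2 2.823, P3 3.389.
Rounding to the nearest integer gives P1 3, P2 3, P3 3 — total 9, matching the house size, so no adjustment is needed.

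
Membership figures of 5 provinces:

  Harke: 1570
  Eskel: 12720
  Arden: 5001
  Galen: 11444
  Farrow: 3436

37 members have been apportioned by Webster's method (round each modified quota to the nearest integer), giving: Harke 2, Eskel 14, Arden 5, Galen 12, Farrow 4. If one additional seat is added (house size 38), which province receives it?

Priority for the next seat is population ÷ (current seats + 0.5).
Priorities: Harke 628.000, Eskel 877.241, Arden 909.273, Galen 915.520, Farrow 763.556.
Highest priority: Galen.

Galen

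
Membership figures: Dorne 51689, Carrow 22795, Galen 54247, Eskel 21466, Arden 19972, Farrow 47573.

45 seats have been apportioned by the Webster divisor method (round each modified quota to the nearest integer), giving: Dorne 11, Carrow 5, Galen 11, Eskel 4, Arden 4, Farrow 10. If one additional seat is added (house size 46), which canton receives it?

Priority for the next seat is population ÷ (current seats + 0.5).
Priorities: Dorne 4494.696, Carrow 4144.545, Galen 4717.130, Eskel 4770.222, Arden 4438.222, Farrow 4530.762.
Highest priority: Eskel.

Eskel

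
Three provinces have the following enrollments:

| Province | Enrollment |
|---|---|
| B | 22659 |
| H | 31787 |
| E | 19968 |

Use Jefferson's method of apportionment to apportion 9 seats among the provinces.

Standard divisor 74414/9 ≈ 8268.222; standard quotas: B 2.740, H 3.844, E 2.415.
Rounding down gives 2, 3, 2 = 7 seats, so the divisor must be adjusted.
With modified divisor 7100: modified quotas B 3.191, H 4.477, E 2.812.
Rounding down: B 3, H 4, E 2 (total 9).

B 3, H 4, E 2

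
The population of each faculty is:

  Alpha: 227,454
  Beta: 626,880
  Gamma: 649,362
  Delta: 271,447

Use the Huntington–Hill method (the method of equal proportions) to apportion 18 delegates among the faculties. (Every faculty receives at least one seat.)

With divisor 98464: modified quotas Alpha 2.310, Beta 6.367, Gamma 6.595, Delta 2.757.
Geometric-mean thresholds: Alpha √(2·3)=2.449, Beta √(6·7)=6.481, Gamma √(6·7)=6.481, Delta √(2·3)=2.449.
Each quota rounded against its threshold gives Alpha 2, Beta 6, Gamma 7, Delta 3 (total 18).

Alpha 2, Beta 6, Gamma 7, Delta 3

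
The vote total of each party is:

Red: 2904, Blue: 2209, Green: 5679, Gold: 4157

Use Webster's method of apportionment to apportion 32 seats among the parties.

Standard divisor 14949/32 ≈ 467.156; standard quotas: Red 6.216, Blue 4.729, Green 12.157, Gold 8.899.
Rounding to the nearest integer gives Red 6, Blue 5, Green 12, Gold 9 — total 32, matching the house size, so no adjustment is needed.

Red: 6, Blue: 5, Green: 12, Gold: 9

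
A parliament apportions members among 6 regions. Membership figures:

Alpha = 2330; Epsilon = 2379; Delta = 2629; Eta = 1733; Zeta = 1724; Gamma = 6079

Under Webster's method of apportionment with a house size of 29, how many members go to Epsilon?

Standard divisor 16874/29 ≈ 581.862; standard quotas: Alpha 4.004, Epsilon 4.089, Delta 4.518, Eta 2.978, Zeta 2.963, Gamma 10.447.
Rounding to the nearest integer gives Alpha 4, Epsilon 4, Delta 5, Eta 3, Zeta 3, Gamma 10 — total 29, matching the house size, so no adjustment is needed.
Epsilon receives 4.

4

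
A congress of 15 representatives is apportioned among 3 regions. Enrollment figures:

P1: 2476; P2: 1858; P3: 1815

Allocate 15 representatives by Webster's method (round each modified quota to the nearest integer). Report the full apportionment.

P1 6; P2 5; P3 4

Standard divisor 6149/15 ≈ 409.933; standard quotas: P1 6.040, P2 4.532, P3 4.428.
Rounding to the nearest integer gives P1 6, P2 5, P3 4 — total 15, matching the house size, so no adjustment is needed.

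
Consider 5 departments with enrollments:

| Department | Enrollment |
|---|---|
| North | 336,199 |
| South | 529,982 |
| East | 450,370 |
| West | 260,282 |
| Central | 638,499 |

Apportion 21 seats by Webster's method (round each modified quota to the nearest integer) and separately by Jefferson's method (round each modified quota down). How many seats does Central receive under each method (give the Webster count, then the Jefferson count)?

Webster: North 3, South 5, East 4, West 3, Central 6.
Jefferson: North 3, South 5, East 4, West 2, Central 7.
Central gets 6 under Webster and 7 under Jefferson.

6 and 7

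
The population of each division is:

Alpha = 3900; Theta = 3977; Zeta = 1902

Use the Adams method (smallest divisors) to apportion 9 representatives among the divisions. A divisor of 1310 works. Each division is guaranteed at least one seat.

With modified divisor 1310: modified quotas Alpha 2.977, Theta 3.036, Zeta 1.452.
Rounding up: Alpha 3, Theta 4, Zeta 2 (total 9).

Alpha=3, Theta=4, Zeta=2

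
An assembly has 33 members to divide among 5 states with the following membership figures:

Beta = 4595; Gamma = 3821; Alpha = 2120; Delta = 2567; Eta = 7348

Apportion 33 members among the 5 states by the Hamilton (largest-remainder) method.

Total 20451; standard divisor 20451/33 ≈ 619.727.
Standard quotas: Beta 7.4146, Gamma 6.1656, Alpha 3.4209, Delta 4.1421, Eta 11.8568.
Lower quotas: Beta 7, Gamma 6, Alpha 3, Delta 4, Eta 11 (sum 31, leaving 2 seats).
Remainders in descending order: Eta 0.8568, Alpha 0.4209, Beta 0.4146, Gamma 0.1656, Delta 0.1421.
The surplus seats go to Eta, Alpha.

Beta: 7; Gamma: 6; Alpha: 4; Delta: 4; Eta: 12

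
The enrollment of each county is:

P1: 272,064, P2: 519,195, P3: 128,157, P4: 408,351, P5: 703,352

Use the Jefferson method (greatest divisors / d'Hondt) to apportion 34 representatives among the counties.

Standard divisor 2031119/34 ≈ 59738.794; standard quotas: P1 4.554, P2 8.691, P3 2.145, P4 6.836, P5 11.774.
Rounding down gives 4, 8, 2, 6, 11 = 31 seats, so the divisor must be adjusted.
With modified divisor 56100: modified quotas P1 4.850, P2 9.255, P3 2.284, P4 7.279, P5 12.537.
Rounding down: P1 4, P2 9, P3 2, P4 7, P5 12 (total 34).

P1 4; P2 9; P3 2; P4 7; P5 12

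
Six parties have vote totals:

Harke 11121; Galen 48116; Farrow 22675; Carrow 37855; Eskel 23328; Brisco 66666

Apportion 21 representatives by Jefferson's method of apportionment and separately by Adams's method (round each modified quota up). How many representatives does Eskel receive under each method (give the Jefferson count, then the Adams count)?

2 and 3

Jefferson: Harke 1, Galen 5, Farrow 2, Carrow 4, Eskel 2, Brisco 7.
Adams: Harke 1, Galen 5, Farrow 2, Carrow 4, Eskel 3, Brisco 6.
Eskel gets 2 under Jefferson and 3 under Adams.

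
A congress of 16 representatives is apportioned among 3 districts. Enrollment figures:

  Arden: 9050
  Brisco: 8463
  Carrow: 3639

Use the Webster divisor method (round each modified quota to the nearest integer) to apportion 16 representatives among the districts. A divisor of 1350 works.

Arden 7; Brisco 6; Carrow 3

With modified divisor 1350: modified quotas Arden 6.704, Brisco 6.269, Carrow 2.696.
Rounding to the nearest integer: Arden 7, Brisco 6, Carrow 3 (total 16).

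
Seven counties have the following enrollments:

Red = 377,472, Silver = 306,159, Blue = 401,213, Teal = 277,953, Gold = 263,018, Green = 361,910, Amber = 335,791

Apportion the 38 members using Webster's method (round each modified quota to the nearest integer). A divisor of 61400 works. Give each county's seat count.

Red 6, Silver 5, Blue 7, Teal 5, Gold 4, Green 6, Amber 5

With modified divisor 61400: modified quotas Red 6.148, Silver 4.986, Blue 6.534, Teal 4.527, Gold 4.284, Green 5.894, Amber 5.469.
Rounding to the nearest integer: Red 6, Silver 5, Blue 7, Teal 5, Gold 4, Green 6, Amber 5 (total 38).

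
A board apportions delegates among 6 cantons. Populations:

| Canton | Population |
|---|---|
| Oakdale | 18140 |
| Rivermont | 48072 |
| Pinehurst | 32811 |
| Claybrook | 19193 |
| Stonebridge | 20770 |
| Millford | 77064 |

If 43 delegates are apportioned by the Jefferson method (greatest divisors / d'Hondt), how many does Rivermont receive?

Standard divisor 216050/43 ≈ 5024.419; standard quotas: Oakdale 3.610, Rivermont 9.568, Pinehurst 6.530, Claybrook 3.820, Stonebridge 4.134, Millford 15.338.
Rounding down gives 3, 9, 6, 3, 4, 15 = 40 seats, so the divisor must be adjusted.
With modified divisor 4740: modified quotas Oakdale 3.827, Rivermont 10.142, Pinehurst 6.922, Claybrook 4.049, Stonebridge 4.382, Millford 16.258.
Rounding down: Oakdale 3, Rivermont 10, Pinehurst 6, Claybrook 4, Stonebridge 4, Millford 16 (total 43).
Rivermont receives 10.

10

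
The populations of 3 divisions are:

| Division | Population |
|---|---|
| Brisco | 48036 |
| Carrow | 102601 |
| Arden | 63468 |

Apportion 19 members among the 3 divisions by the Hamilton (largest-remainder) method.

The standard divisor is 214105/19 ≈ 11268.684.
Standard quotas: Brisco 4.2628, Carrow 9.1050, Arden 5.6322.
Lower quotas: Brisco 4, Carrow 9, Arden 5 (sum 18, leaving 1 seat).
Remainders in descending order: Arden 0.6322, Brisco 0.2628, Carrow 0.1050.
Largest remainder: Arden receives the extra seat.

Brisco: 4, Carrow: 9, Arden: 6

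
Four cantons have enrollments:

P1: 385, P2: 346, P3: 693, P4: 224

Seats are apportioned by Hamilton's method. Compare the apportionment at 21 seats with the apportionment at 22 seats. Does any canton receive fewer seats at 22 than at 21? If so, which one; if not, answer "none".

none

At 21 seats: P1 5, P2 4, P3 9, P4 3.
At 22 seats: P1 5, P2 5, P3 9, P4 3.
No canton's allocation decreased.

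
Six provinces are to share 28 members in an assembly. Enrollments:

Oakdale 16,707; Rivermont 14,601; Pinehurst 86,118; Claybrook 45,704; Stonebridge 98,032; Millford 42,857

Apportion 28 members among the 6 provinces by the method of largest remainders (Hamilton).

Oakdale: 2; Rivermont: 1; Pinehurst: 8; Claybrook: 4; Stonebridge: 9; Millford: 4

Total 304019; standard divisor 304019/28 ≈ 10857.821.
Standard quotas: Oakdale 1.5387, Rivermont 1.3447, Pinehurst 7.9314, Claybrook 4.2093, Stonebridge 9.0287, Millford 3.9471.
Lower quotas: Oakdale 1, Rivermont 1, Pinehurst 7, Claybrook 4, Stonebridge 9, Millford 3 (sum 25, leaving 3 seats).
Remainders in descending order: Millford 0.9471, Pinehurst 0.9314, Oakdale 0.5387, Rivermont 0.3447, Claybrook 0.2093, Stonebridge 0.0287.
Largest remainders: Millford, Pinehurst, Oakdale receive the extra seats.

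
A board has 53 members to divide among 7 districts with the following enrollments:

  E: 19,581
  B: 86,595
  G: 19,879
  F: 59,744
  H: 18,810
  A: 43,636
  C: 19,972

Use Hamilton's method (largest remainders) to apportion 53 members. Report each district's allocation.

The standard divisor is 268217/53 ≈ 5060.698.
Standard quotas: E 3.8692, B 17.1113, G 3.9281, F 11.8055, H 3.7169, A 8.6225, C 3.9465.
Lower quotas: E 3, B 17, G 3, F 11, H 3, A 8, C 3 (sum 48, leaving 5 seats).
Remainders in descending order: C 0.9465, G 0.9281, E 0.8692, F 0.8055, H 0.7169, A 0.6225, B 0.1113.
Largest remainders: C, G, E, F, H receive the extra seats.

E 4, B 17, G 4, F 12, H 4, A 8, C 4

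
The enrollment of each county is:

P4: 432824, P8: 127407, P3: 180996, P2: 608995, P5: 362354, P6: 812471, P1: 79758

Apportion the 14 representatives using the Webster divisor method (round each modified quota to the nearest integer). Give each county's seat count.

Standard divisor 2604805/14 ≈ 186057.5; standard quotas: P4 2.326, P8 0.685, P3 0.973, P2 3.273, P5 1.948, P6 4.367, P1 0.429.
Rounding to the nearest integer gives 2, 1, 1, 3, 2, 4, 0 = 13 seats, so the divisor must be adjusted.
With modified divisor 177300: modified quotas P4 2.441, P8 0.719, P3 1.021, P2 3.435, P5 2.044, P6 4.582, P1 0.450.
Rounding to the nearest integer: P4 2, P8 1, P3 1, P2 3, P5 2, P6 5, P1 0 (total 14).

P4: 2; P8: 1; P3: 1; P2: 3; P5: 2; P6: 5; P1: 0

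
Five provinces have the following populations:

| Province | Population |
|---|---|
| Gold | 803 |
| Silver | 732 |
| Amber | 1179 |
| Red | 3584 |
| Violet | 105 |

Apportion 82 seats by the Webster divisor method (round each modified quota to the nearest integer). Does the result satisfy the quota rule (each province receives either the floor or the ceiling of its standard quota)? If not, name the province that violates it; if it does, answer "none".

Standard quotas: Gold 10.284, Silver 9.374, Amber 15.099, Red 45.898, Violet 1.345.
Webster allocation: Gold 10, Silver 9, Amber 15, Red 47, Violet 1.
Red has quota 45.898 (lower 45, upper 46) but receives 47 — outside the quota interval.

Red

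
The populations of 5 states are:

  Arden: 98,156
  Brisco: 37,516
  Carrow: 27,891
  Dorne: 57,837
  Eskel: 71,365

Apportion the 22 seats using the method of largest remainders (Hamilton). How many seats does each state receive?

Arden 8, Brisco 3, Carrow 2, Dorne 4, Eskel 5

Standard divisor: 292765 ÷ 22 ≈ 13307.5.
Standard quotas: Arden 7.3760, Brisco 2.8192, Carrow 2.0959, Dorne 4.3462, Eskel 5.3628.
Lower quotas: Arden 7, Brisco 2, Carrow 2, Dorne 4, Eskel 5 (sum 20, leaving 2 seats).
Remainders in descending order: Brisco 0.8192, Arden 0.3760, Eskel 0.3628, Dorne 0.3462, Carrow 0.0959.
Largest remainders: Brisco, Arden receive the extra seats.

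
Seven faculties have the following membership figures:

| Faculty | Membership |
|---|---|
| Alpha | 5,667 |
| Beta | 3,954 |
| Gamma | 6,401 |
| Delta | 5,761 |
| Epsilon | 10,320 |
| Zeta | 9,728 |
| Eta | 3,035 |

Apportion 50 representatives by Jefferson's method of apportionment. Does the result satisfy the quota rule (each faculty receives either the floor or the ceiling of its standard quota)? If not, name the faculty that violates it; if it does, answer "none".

none

Standard quotas: Alpha 6.315, Beta 4.406, Gamma 7.133, Delta 6.420, Epsilon 11.501, Zeta 10.841, Eta 3.382.
Jefferson allocation: Alpha 6, Beta 4, Gamma 7, Delta 7, Epsilon 12, Zeta 11, Eta 3.
Every allocation lies between the lower and upper quota.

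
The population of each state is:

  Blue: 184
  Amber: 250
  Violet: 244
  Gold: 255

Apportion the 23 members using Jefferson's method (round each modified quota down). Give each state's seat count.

Standard divisor 933/23 ≈ 40.565; standard quotas: Blue 4.536, Amber 6.163, Violet 6.015, Gold 6.286.
Rounding down gives 4, 6, 6, 6 = 22 seats, so the divisor must be adjusted.
With modified divisor 36.6: modified quotas Blue 5.027, Amber 6.831, Violet 6.667, Gold 6.967.
Rounding down: Blue 5, Amber 6, Violet 6, Gold 6 (total 23).

Blue=5, Amber=6, Violet=6, Gold=6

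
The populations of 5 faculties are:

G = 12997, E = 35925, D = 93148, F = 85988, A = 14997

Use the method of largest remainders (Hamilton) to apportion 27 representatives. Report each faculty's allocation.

G: 1; E: 4; D: 10; F: 10; A: 2

The standard divisor is 243055/27 ≈ 9002.037.
Standard quotas: G 1.4438, E 3.9908, D 10.3474, F 9.5521, A 1.6660.
Lower quotas: G 1, E 3, D 10, F 9, A 1 (sum 24, leaving 3 seats).
Remainders in descending order: E 0.9908, A 0.6660, F 0.5521, G 0.4438, D 0.3474.
The surplus seats go to E, A, F.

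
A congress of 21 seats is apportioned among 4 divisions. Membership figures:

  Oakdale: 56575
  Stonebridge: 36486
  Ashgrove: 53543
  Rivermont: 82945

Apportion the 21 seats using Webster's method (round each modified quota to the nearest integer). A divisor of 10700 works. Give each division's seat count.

Oakdale: 5, Stonebridge: 3, Ashgrove: 5, Rivermont: 8

With modified divisor 10700: modified quotas Oakdale 5.287, Stonebridge 3.410, Ashgrove 5.004, Rivermont 7.752.
Rounding to the nearest integer: Oakdale 5, Stonebridge 3, Ashgrove 5, Rivermont 8 (total 21).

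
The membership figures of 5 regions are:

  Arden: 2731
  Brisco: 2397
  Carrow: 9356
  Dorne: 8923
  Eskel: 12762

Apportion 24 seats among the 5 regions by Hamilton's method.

Total 36169; standard divisor 36169/24 ≈ 1507.042.
Standard quotas: Arden 1.8122, Brisco 1.5905, Carrow 6.2082, Dorne 5.9209, Eskel 8.4682.
Lower quotas: Arden 1, Brisco 1, Carrow 6, Dorne 5, Eskel 8 (sum 21, leaving 3 seats).
Remainders in descending order: Dorne 0.9209, Arden 0.8122, Brisco 0.5905, Eskel 0.4682, Carrow 0.2082.
The surplus seats go to Dorne, Arden, Brisco.

Arden 2, Brisco 2, Carrow 6, Dorne 6, Eskel 8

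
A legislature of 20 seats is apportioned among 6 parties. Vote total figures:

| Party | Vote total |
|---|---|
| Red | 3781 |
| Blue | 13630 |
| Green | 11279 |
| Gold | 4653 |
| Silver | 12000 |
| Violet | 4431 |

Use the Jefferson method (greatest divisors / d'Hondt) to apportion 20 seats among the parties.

Red: 1; Blue: 6; Green: 5; Gold: 2; Silver: 5; Violet: 1

Standard divisor 49774/20 ≈ 2488.7; standard quotas: Red 1.519, Blue 5.477, Green 4.532, Gold 1.870, Silver 4.822, Violet 1.780.
Rounding down gives 1, 5, 4, 1, 4, 1 = 16 seats, so the divisor must be adjusted.
With modified divisor 2240: modified quotas Red 1.688, Blue 6.085, Green 5.035, Gold 2.077, Silver 5.357, Violet 1.978.
Rounding down: Red 1, Blue 6, Green 5, Gold 2, Silver 5, Violet 1 (total 20).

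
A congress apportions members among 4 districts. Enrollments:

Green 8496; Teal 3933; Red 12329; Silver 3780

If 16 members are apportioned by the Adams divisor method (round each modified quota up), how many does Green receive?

5

Standard divisor 28538/16 ≈ 1783.625; standard quotas: Green 4.763, Teal 2.205, Red 6.912, Silver 2.119.
Rounding up gives 5, 3, 7, 3 = 18 seats, so the divisor must be adjusted.
With modified divisor 2000: modified quotas Green 4.248, Teal 1.966, Red 6.165, Silver 1.890.
Rounding up: Green 5, Teal 2, Red 7, Silver 2 (total 16).
Green receives 5.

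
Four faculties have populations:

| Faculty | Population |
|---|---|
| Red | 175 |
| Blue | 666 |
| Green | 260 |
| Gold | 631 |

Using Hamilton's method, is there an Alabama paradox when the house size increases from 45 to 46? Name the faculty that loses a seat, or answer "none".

Red

At 45 seats: Red 5, Blue 17, Green 7, Gold 16.
At 46 seats: Red 4, Blue 18, Green 7, Gold 17.
Red drops from 5 to 4.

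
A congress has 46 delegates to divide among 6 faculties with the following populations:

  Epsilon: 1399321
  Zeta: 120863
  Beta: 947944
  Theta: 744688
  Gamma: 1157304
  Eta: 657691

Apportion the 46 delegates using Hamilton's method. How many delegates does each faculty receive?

The standard divisor is 5027811/46 ≈ 109300.239.
Standard quotas: Epsilon 12.8025, Zeta 1.1058, Beta 8.6728, Theta 6.8132, Gamma 10.5883, Eta 6.0173.
Lower quotas: Epsilon 12, Zeta 1, Beta 8, Theta 6, Gamma 10, Eta 6 (sum 43, leaving 3 seats).
Remainders in descending order: Theta 0.8132, Epsilon 0.8025, Beta 0.6728, Gamma 0.5883, Zeta 0.1058, Eta 0.0173.
Largest remainders: Theta, Epsilon, Beta receive the extra seats.

Epsilon 13; Zeta 1; Beta 9; Theta 7; Gamma 10; Eta 6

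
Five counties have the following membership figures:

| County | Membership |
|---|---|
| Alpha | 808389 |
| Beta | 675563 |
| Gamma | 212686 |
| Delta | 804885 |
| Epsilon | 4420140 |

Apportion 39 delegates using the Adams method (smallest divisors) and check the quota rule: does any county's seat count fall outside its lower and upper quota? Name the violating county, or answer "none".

Standard quotas: Alpha 4.555, Beta 3.806, Gamma 1.198, Delta 4.535, Epsilon 24.905.
Adams allocation: Alpha 5, Beta 4, Gamma 2, Delta 5, Epsilon 23.
Epsilon has quota 24.905 (lower 24, upper 25) but receives 23 — outside the quota interval.

Epsilon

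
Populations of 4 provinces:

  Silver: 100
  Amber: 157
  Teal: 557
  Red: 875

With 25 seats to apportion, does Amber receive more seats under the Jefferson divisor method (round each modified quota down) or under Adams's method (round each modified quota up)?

Adams

Jefferson: Silver 1, Amber 2, Teal 8, Red 14.
Adams: Silver 2, Amber 3, Teal 8, Red 12.
Amber gets 2 under Jefferson and 3 under Adams.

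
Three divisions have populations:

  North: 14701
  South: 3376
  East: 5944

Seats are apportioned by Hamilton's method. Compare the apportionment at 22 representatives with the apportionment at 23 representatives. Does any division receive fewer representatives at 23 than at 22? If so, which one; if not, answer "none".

At 22 seats: North 14, South 3, East 5.
At 23 seats: North 14, South 3, East 6.
No division's allocation decreased.

none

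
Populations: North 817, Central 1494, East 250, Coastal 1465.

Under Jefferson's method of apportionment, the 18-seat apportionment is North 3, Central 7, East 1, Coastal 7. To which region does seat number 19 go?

Priority for the next seat is population ÷ (current seats + 1).
Priorities: North 204.250, Central 186.750, East 125.000, Coastal 183.125.
Highest priority: North.

North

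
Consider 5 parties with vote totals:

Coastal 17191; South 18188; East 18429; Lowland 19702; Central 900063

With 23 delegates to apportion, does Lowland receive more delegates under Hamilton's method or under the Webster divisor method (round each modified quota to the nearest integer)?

Hamilton

Hamilton: Coastal 0, South 0, East 1, Lowland 1, Central 21.
Webster: Coastal 0, South 0, East 0, Lowland 0, Central 23.
Lowland gets 1 under Hamilton and 0 under Webster.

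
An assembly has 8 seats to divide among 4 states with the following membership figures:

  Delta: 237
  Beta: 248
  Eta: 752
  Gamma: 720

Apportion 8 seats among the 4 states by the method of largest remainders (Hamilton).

Delta 1, Beta 1, Eta 3, Gamma 3

The standard divisor is 1957/8 ≈ 244.625.
Standard quotas: Delta 0.969, Beta 1.014, Eta 3.074, Gamma 2.943.
Lower quotas: Delta 0, Beta 1, Eta 3, Gamma 2 (sum 6, leaving 2 seats).
Remainders in descending order: Delta 0.969, Gamma 0.943, Eta 0.074, Beta 0.014.
Largest remainders: Delta, Gamma receive the extra seats.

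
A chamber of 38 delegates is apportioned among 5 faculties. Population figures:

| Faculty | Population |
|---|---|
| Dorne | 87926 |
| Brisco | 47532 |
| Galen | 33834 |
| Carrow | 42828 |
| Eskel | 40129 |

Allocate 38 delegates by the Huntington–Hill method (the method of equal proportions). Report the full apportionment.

Dorne: 13, Brisco: 7, Galen: 5, Carrow: 7, Eskel: 6

With divisor 6563: modified quotas Dorne 13.397, Brisco 7.242, Galen 5.155, Carrow 6.526, Eskel 6.114.
Geometric-mean thresholds: Dorne √(13·14)=13.491, Brisco √(7·8)=7.483, Galen √(5·6)=5.477, Carrow √(6·7)=6.481, Eskel √(6·7)=6.481.
Each quota rounded against its threshold gives Dorne 13, Brisco 7, Galen 5, Carrow 7, Eskel 6 (total 38).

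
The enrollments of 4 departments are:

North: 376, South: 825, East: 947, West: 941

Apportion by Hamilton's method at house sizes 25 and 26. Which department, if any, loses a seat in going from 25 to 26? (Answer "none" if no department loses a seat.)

At 25 seats: North 3, South 7, East 8, West 7.
At 26 seats: North 3, South 7, East 8, West 8.
No department's allocation decreased.

none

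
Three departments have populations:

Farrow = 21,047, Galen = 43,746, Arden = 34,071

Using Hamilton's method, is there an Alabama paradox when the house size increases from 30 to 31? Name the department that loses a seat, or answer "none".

Farrow

At 30 seats: Farrow 7, Galen 13, Arden 10.
At 31 seats: Farrow 6, Galen 14, Arden 11.
Farrow drops from 7 to 6.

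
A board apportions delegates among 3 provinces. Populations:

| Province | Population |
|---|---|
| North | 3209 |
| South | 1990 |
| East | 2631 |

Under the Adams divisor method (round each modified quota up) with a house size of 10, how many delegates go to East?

3

Standard divisor 7830/10 ≈ 783; standard quotas: North 4.098, South 2.542, East 3.360.
Rounding up gives 5, 3, 4 = 12 seats, so the divisor must be adjusted.
With modified divisor 900: modified quotas North 3.566, South 2.211, East 2.923.
Rounding up: North 4, South 3, East 3 (total 10).
East receives 3.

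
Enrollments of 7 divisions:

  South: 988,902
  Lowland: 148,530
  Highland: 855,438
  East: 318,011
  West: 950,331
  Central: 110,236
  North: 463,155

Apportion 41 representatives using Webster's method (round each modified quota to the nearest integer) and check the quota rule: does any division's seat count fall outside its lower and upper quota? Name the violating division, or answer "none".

Standard quotas: South 10.573, Lowland 1.588, Highland 9.146, East 3.400, West 10.161, Central 1.179, North 4.952.
Webster allocation: South 11, Lowland 2, Highland 9, East 3, West 10, Central 1, North 5.
Every allocation lies between the lower and upper quota.

none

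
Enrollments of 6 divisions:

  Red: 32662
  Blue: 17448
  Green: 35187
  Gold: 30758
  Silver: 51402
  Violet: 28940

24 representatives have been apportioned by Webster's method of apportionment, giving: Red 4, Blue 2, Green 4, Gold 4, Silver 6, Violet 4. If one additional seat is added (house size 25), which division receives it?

Silver

Priority for the next seat is population ÷ (current seats + 0.5).
Priorities: Red 7258.222, Blue 6979.200, Green 7819.333, Gold 6835.111, Silver 7908.000, Violet 6431.111.
Highest priority: Silver.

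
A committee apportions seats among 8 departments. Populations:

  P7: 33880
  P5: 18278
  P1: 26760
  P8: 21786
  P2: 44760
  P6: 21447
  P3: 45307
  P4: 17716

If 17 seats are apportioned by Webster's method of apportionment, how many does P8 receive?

Standard divisor 229934/17 ≈ 13525.529; standard quotas: P7 2.505, P5 1.351, P1 1.978, P8 1.611, P2 3.309, P6 1.586, P3 3.350, P4 1.310.
Rounding to the nearest integer gives P7 3, P5 1, P1 2, P8 2, P2 3, P6 2, P3 3, P4 1 — total 17, matching the house size, so no adjustment is needed.
P8 receives 2.

2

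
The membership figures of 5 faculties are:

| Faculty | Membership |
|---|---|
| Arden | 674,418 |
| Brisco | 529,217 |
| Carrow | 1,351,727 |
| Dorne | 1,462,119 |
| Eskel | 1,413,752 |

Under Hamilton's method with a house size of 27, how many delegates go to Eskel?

Standard divisor: 5431233 ÷ 27 ≈ 201156.778.
Standard quotas: Arden 3.3527, Brisco 2.6309, Carrow 6.7198, Dorne 7.2686, Eskel 7.0281.
Lower quotas: Arden 3, Brisco 2, Carrow 6, Dorne 7, Eskel 7 (sum 25, leaving 2 seats).
Remainders in descending order: Carrow 0.7198, Brisco 0.6309, Arden 0.3527, Dorne 0.2686, Eskel 0.0281.
Largest remainders: Carrow, Brisco receive the extra seats.
Eskel receives 7.

7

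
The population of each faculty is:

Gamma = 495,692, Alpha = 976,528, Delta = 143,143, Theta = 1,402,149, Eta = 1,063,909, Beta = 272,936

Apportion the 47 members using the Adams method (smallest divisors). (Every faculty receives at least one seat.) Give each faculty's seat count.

Gamma: 6, Alpha: 10, Delta: 2, Theta: 15, Eta: 11, Beta: 3

Standard divisor 4354357/47 ≈ 92645.894; standard quotas: Gamma 5.350, Alpha 10.540, Delta 1.545, Theta 15.134, Eta 11.484, Beta 2.946.
Rounding up gives 6, 11, 2, 16, 12, 3 = 50 seats, so the divisor must be adjusted.
With modified divisor 98400: modified quotas Gamma 5.038, Alpha 9.924, Delta 1.455, Theta 14.249, Eta 10.812, Beta 2.774.
Rounding up: Gamma 6, Alpha 10, Delta 2, Theta 15, Eta 11, Beta 3 (total 47).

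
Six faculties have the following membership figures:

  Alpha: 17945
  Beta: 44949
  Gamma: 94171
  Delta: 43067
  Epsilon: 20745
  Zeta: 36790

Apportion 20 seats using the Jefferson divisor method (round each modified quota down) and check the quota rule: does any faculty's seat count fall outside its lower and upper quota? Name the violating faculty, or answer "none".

Standard quotas: Alpha 1.393, Beta 3.489, Gamma 7.310, Delta 3.343, Epsilon 1.610, Zeta 2.856.
Jefferson allocation: Alpha 1, Beta 4, Gamma 8, Delta 3, Epsilon 1, Zeta 3.
Every allocation lies between the lower and upper quota.

none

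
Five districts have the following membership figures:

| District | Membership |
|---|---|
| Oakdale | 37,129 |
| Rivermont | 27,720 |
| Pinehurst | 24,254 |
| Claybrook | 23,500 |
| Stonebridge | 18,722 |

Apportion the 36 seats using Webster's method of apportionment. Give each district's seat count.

Oakdale=10, Rivermont=8, Pinehurst=7, Claybrook=6, Stonebridge=5

Standard divisor 131325/36 ≈ 3647.917; standard quotas: Oakdale 10.178, Rivermont 7.599, Pinehurst 6.649, Claybrook 6.442, Stonebridge 5.132.
Rounding to the nearest integer gives Oakdale 10, Rivermont 8, Pinehurst 7, Claybrook 6, Stonebridge 5 — total 36, matching the house size, so no adjustment is needed.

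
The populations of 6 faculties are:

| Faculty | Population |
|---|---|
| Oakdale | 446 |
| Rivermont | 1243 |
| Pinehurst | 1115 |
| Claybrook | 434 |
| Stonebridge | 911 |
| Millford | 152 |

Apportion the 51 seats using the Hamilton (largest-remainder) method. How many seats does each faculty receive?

Total 4301; standard divisor 4301/51 ≈ 84.333.
Standard quotas: Oakdale 5.289, Rivermont 14.739, Pinehurst 13.221, Claybrook 5.146, Stonebridge 10.802, Millford 1.802.
Lower quotas: Oakdale 5, Rivermont 14, Pinehurst 13, Claybrook 5, Stonebridge 10, Millford 1 (sum 48, leaving 3 seats).
Remainders in descending order: Stonebridge 0.802, Millford 0.802, Rivermont 0.739, Oakdale 0.289, Pinehurst 0.221, Claybrook 0.146.
Largest remainders: Stonebridge, Millford, Rivermont receive the extra seats.

Oakdale=5; Rivermont=15; Pinehurst=13; Claybrook=5; Stonebridge=11; Millford=2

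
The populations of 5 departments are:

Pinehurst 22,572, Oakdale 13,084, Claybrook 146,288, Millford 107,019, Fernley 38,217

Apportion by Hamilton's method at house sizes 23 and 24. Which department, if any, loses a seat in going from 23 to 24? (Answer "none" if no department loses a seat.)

At 23 seats: Pinehurst 2, Oakdale 1, Claybrook 10, Millford 7, Fernley 3.
At 24 seats: Pinehurst 1, Oakdale 1, Claybrook 11, Millford 8, Fernley 3.
Pinehurst drops from 2 to 1.

Pinehurst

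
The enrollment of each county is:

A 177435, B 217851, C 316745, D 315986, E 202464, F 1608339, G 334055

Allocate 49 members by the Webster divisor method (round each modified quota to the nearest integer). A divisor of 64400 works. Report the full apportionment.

A=3, B=3, C=5, D=5, E=3, F=25, G=5

With modified divisor 64400: modified quotas A 2.755, B 3.383, C 4.918, D 4.907, E 3.144, F 24.974, G 5.187.
Rounding to the nearest integer: A 3, B 3, C 5, D 5, E 3, F 25, G 5 (total 49).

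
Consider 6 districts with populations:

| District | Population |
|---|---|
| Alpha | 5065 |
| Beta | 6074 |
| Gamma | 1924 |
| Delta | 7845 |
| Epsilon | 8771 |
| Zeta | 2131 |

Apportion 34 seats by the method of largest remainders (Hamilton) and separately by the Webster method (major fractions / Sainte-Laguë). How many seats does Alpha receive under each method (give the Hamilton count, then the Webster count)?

Hamilton: Alpha 6, Beta 7, Gamma 2, Delta 8, Epsilon 9, Zeta 2.
Webster: Alpha 5, Beta 7, Gamma 2, Delta 8, Epsilon 10, Zeta 2.
Alpha gets 6 under Hamilton and 5 under Webster.

6 and 5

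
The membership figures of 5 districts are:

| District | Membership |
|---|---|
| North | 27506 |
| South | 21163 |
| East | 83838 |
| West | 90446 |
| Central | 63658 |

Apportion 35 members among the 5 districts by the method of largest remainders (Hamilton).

Standard divisor: 286611 ÷ 35 ≈ 8188.886.
Standard quotas: North 3.3589, South 2.5844, East 10.2380, West 11.0450, Central 7.7737.
Lower quotas: North 3, South 2, East 10, West 11, Central 7 (sum 33, leaving 2 seats).
Remainders in descending order: Central 0.7737, South 0.5844, North 0.3589, East 0.2380, West 0.0450.
Largest remainders: Central, South receive the extra seats.

North 3, South 3, East 10, West 11, Central 8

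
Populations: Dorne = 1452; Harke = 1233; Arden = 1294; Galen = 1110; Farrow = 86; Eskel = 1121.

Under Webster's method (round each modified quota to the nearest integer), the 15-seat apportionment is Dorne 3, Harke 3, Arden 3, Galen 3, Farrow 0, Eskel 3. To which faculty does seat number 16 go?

Dorne

Priority for the next seat is population ÷ (current seats + 0.5).
Priorities: Dorne 414.857, Harke 352.286, Arden 369.714, Galen 317.143, Farrow 172.000, Eskel 320.286.
Highest priority: Dorne.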